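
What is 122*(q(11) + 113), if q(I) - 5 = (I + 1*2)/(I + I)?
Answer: 159149/11 ≈ 14468.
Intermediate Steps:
q(I) = 5 + (2 + I)/(2*I) (q(I) = 5 + (I + 1*2)/(I + I) = 5 + (I + 2)/((2*I)) = 5 + (2 + I)*(1/(2*I)) = 5 + (2 + I)/(2*I))
122*(q(11) + 113) = 122*((11/2 + 1/11) + 113) = 122*(123/22 + 113) = 122*(2609/22) = 159149/11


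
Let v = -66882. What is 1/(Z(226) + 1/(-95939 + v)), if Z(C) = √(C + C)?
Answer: 162821/11982826474531 + 53021356082*√113/11982826474531 ≈ 0.047036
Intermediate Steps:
Z(C) = √2*√C (Z(C) = √(2*C) = √2*√C)
1/(Z(226) + 1/(-95939 + v)) = 1/(√2*√226 + 1/(-95939 - 66882)) = 1/(2*√113 + 1/(-162821)) = 1/(2*√113 - 1/162821) = 1/(-1/162821 + 2*√113)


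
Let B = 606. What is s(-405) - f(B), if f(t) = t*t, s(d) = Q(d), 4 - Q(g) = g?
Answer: -366827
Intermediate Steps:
Q(g) = 4 - g
s(d) = 4 - d
f(t) = t**2
s(-405) - f(B) = (4 - 1*(-405)) - 1*606**2 = (4 + 405) - 1*367236 = 409 - 367236 = -366827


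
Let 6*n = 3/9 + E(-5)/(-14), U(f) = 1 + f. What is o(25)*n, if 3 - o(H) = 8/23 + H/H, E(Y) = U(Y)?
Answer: 247/1449 ≈ 0.17046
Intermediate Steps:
E(Y) = 1 + Y
o(H) = 38/23 (o(H) = 3 - (8/23 + H/H) = 3 - (8*(1/23) + 1) = 3 - (8/23 + 1) = 3 - 1*31/23 = 3 - 31/23 = 38/23)
n = 13/126 (n = (3/9 + (1 - 5)/(-14))/6 = (3*(⅑) - 4*(-1/14))/6 = (⅓ + 2/7)/6 = (⅙)*(13/21) = 13/126 ≈ 0.10317)
o(25)*n = (38/23)*(13/126) = 247/1449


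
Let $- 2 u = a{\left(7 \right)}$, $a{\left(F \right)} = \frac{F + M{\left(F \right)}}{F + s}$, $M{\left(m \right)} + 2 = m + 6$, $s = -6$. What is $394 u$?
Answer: $-3546$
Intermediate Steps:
$M{\left(m \right)} = 4 + m$ ($M{\left(m \right)} = -2 + \left(m + 6\right) = -2 + \left(6 + m\right) = 4 + m$)
$a{\left(F \right)} = \frac{4 + 2 F}{-6 + F}$ ($a{\left(F \right)} = \frac{F + \left(4 + F\right)}{F - 6} = \frac{4 + 2 F}{-6 + F}$)
$u = -9$ ($u = - \frac{2 \frac{1}{-6 + 7} \left(2 + 7\right)}{2} = - \frac{2 \cdot 1^{-1} \cdot 9}{2} = - \frac{2 \cdot 1 \cdot 9}{2} = \left(- \frac{1}{2}\right) 18 = -9$)
$394 u = 394 \left(-9\right) = -3546$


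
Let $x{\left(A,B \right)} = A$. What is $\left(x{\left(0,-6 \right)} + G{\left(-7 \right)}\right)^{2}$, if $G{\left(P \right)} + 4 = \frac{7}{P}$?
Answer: $25$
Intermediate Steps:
$G{\left(P \right)} = -4 + \frac{7}{P}$
$\left(x{\left(0,-6 \right)} + G{\left(-7 \right)}\right)^{2} = \left(0 - \left(4 - \frac{7}{-7}\right)\right)^{2} = \left(0 + \left(-4 + 7 \left(- \frac{1}{7}\right)\right)\right)^{2} = \left(0 - 5\right)^{2} = \left(-5\right)^{2} = 25$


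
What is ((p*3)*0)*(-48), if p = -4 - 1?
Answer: 0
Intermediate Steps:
p = -5
((p*3)*0)*(-48) = (-5*3*0)*(-48) = -15*0*(-48) = 0*(-48) = 0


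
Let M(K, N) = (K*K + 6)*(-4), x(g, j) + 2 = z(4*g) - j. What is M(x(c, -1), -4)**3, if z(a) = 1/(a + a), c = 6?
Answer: -4121396307937/191102976 ≈ -21566.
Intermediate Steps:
z(a) = 1/(2*a)
x(g, j) = -2 - j + 1/(8*g) (x(g, j) = -2 + (1/(2*((4*g))) - j) = -2 + ((1/(4*g))/2 - j) = -2 + (1/(8*g) - j) = -2 + (-j + 1/(8*g)) = -2 - j + 1/(8*g))
M(K, N) = -24 - 4*K**2 (M(K, N) = (K**2 + 6)*(-4) = (6 + K**2)*(-4) = -24 - 4*K**2)
M(x(c, -1), -4)**3 = (-24 - 4*(-2 - 1*(-1) + (1/8)/6)**2)**3 = (-24 - 4*(-2 + 1 + (1/8)*(1/6))**2)**3 = (-24 - 4*(-2 + 1 + 1/48)**2)**3 = (-24 - 4*(-47/48)**2)**3 = (-24 - 4*2209/2304)**3 = (-24 - 2209/576)**3 = (-16033/576)**3 = -4121396307937/191102976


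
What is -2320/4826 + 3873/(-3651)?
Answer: -4526903/2936621 ≈ -1.5415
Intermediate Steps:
-2320/4826 + 3873/(-3651) = -2320*1/4826 + 3873*(-1/3651) = -1160/2413 - 1291/1217 = -4526903/2936621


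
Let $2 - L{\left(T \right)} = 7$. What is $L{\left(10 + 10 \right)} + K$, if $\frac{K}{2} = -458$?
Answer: $-921$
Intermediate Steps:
$L{\left(T \right)} = -5$ ($L{\left(T \right)} = 2 - 7 = -5$)
$K = -916$ ($K = 2 \left(-458\right) = -916$)
$L{\left(10 + 10 \right)} + K = -5 - 916 = -921$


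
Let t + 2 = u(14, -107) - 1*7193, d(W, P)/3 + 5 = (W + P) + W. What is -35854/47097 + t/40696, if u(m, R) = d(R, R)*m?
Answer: -2442829423/1916659512 ≈ -1.2745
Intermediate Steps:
d(W, P) = -15 + 3*P + 6*W (d(W, P) = -15 + 3*((W + P) + W) = -15 + 3*((P + W) + W) = -15 + 3*(P + 2*W) = -15 + (3*P + 6*W) = -15 + 3*P + 6*W)
u(m, R) = m*(-15 + 9*R) (u(m, R) = (-15 + 3*R + 6*R)*m = (-15 + 9*R)*m = m*(-15 + 9*R))
t = -20887 (t = -2 + (3*14*(-5 + 3*(-107)) - 1*7193) = -2 + (3*14*(-5 - 321) - 7193) = -2 + (3*14*(-326) - 7193) = -2 + (-13692 - 7193) = -2 - 20885 = -20887)
-35854/47097 + t/40696 = -35854/47097 - 20887/40696 = -2442829423/1916659512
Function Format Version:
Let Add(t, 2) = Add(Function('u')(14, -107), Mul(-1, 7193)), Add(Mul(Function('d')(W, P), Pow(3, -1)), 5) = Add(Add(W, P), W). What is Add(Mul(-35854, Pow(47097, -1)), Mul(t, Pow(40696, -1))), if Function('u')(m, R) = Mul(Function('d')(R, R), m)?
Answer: Rational(-2442829423, 1916659512) ≈ -1.2745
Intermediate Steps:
Function('d')(W, P) = Add(-15, Mul(3, P), Mul(6, W)) (Function('d')(W, P) = Add(-15, Mul(3, Add(Add(W, P), W))) = Add(-15, Mul(3, Add(Add(P, W), W))) = Add(-15, Mul(3, Add(P, Mul(2, W)))) = Add(-15, Add(Mul(3, P), Mul(6, W))) = Add(-15, Mul(3, P), Mul(6, W)))
Function('u')(m, R) = Mul(m, Add(-15, Mul(9, R))) (Function('u')(m, R) = Mul(Add(-15, Mul(3, R), Mul(6, R)), m) = Mul(Add(-15, Mul(9, R)), m) = Mul(m, Add(-15, Mul(9, R))))
t = -20887 (t = Add(-2, Add(Mul(3, 14, Add(-5, Mul(3, -107))), Mul(-1, 7193))) = Add(-2, Add(Mul(3, 14, Add(-5, -321)), -7193)) = Add(-2, Add(Mul(3, 14, -326), -7193)) = Add(-2, Add(-13692, -7193)) = Add(-2, -20885) = -20887)
Add(Mul(-35854, Pow(47097, -1)), Mul(t, Pow(40696, -1))) = Add(Mul(-35854, Pow(47097, -1)), Mul(-20887, Pow(40696, -1))) = Add(Mul(-35854, Rational(1, 47097)), Mul(-20887, Rational(1, 40696))) = Add(Rational(-35854, 47097), Rational(-20887, 40696)) = Rational(-2442829423, 1916659512)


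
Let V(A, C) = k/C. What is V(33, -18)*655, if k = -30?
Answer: 3275/3 ≈ 1091.7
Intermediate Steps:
V(A, C) = -30/C
V(33, -18)*655 = -30/(-18)*655 = -30*(-1/18)*655 = (5/3)*655 = 3275/3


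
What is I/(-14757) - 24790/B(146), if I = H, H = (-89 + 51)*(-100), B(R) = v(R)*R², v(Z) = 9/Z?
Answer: -61803205/3231783 ≈ -19.124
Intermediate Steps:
B(R) = 9*R (B(R) = (9/R)*R² = 9*R)
H = 3800 (H = -38*(-100) = 3800)
I = 3800
I/(-14757) - 24790/B(146) = 3800/(-14757) - 24790/(9*146) = 3800*(-1/14757) - 24790/1314 = -3800/14757 - 24790*1/1314 = -3800/14757 - 12395/657 = -61803205/3231783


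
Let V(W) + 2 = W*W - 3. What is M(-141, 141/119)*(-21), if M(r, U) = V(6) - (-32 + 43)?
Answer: -420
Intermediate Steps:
V(W) = -5 + W**2 (V(W) = -2 + (W*W - 3) = -2 + (W**2 - 3) = -2 + (-3 + W**2) = -5 + W**2)
M(r, U) = 20 (M(r, U) = (-5 + 6**2) - (-32 + 43) = (-5 + 36) - 1*11 = 31 - 11 = 20)
M(-141, 141/119)*(-21) = 20*(-21) = -420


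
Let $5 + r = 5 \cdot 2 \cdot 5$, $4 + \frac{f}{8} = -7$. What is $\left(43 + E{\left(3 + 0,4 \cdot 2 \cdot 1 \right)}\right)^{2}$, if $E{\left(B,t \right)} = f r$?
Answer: $15342889$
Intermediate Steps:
$f = -88$ ($f = -32 + 8 \left(-7\right) = -32 - 56 = -88$)
$r = 45$ ($r = -5 + 5 \cdot 2 \cdot 5 = -5 + 10 \cdot 5 = -5 + 50 = 45$)
$E{\left(B,t \right)} = -3960$ ($E{\left(B,t \right)} = \left(-88\right) 45 = -3960$)
$\left(43 + E{\left(3 + 0,4 \cdot 2 \cdot 1 \right)}\right)^{2} = \left(43 - 3960\right)^{2} = \left(-3917\right)^{2} = 15342889$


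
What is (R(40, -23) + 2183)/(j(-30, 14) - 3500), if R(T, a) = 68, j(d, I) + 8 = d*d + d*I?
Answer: -2251/3028 ≈ -0.74339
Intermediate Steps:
j(d, I) = -8 + d² + I*d (j(d, I) = -8 + (d*d + d*I) = -8 + (d² + I*d) = -8 + d² + I*d)
(R(40, -23) + 2183)/(j(-30, 14) - 3500) = (68 + 2183)/((-8 + (-30)² + 14*(-30)) - 3500) = 2251/((-8 + 900 - 420) - 3500) = 2251/(472 - 3500) = 2251/(-3028) = 2251*(-1/3028) = -2251/3028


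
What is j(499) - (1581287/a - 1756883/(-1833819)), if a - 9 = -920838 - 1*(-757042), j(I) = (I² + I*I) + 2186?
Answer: 11556687322308392/23104285581 ≈ 5.0020e+5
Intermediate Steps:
j(I) = 2186 + 2*I² (j(I) = (I² + I²) + 2186 = 2*I² + 2186 = 2186 + 2*I²)
a = -163787 (a = 9 + (-920838 - 1*(-757042)) = 9 + (-920838 + 757042) = 9 - 163796 = -163787)
j(499) - (1581287/a - 1756883/(-1833819)) = (2186 + 2*499²) - (1581287/(-163787) - 1756883/(-1833819)) = (2186 + 2*249001) - (1581287*(-1/163787) - 1756883*(-1/1833819)) = (2186 + 498002) - (-1581287/163787 + 1756883/1833819) = 500188 - 1*(-200926119164/23104285581) = 500188 + 200926119164/23104285581 = 11556687322308392/23104285581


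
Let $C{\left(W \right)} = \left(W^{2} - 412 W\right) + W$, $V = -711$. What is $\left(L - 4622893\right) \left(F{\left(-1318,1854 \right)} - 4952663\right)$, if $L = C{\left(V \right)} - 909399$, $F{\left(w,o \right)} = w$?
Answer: $23454870743550$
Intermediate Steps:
$C{\left(W \right)} = W^{2} - 411 W$
$L = -111657$ ($L = - 711 \left(-411 - 711\right) - 909399 = \left(-711\right) \left(-1122\right) - 909399 = 797742 - 909399 = -111657$)
$\left(L - 4622893\right) \left(F{\left(-1318,1854 \right)} - 4952663\right) = \left(-111657 - 4622893\right) \left(-1318 - 4952663\right) = \left(-4734550\right) \left(-4953981\right) = 23454870743550$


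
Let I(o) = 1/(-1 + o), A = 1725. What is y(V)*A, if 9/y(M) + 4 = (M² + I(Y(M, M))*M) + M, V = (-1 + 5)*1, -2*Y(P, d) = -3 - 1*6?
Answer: 7245/8 ≈ 905.63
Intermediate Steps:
Y(P, d) = 9/2 (Y(P, d) = -(-3 - 1*6)/2 = -(-3 - 6)/2 = -½*(-9) = 9/2)
V = 4 (V = 4*1 = 4)
y(M) = 9/(-4 + M² + 9*M/7) (y(M) = 9/(-4 + ((M² + M/(-1 + 9/2)) + M)) = 9/(-4 + ((M² + M/(7/2)) + M)) = 9/(-4 + ((M² + 2*M/7) + M)) = 9/(-4 + (M² + 9*M/7)) = 9/(-4 + M² + 9*M/7))
y(V)*A = (63/(-28 + 7*4² + 9*4))*1725 = (63/(-28 + 7*16 + 36))*1725 = (63/(-28 + 112 + 36))*1725 = (63/120)*1725 = (63*(1/120))*1725 = (21/40)*1725 = 7245/8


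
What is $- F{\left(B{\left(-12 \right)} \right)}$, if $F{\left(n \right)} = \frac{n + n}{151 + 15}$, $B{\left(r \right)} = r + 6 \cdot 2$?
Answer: $0$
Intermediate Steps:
$B{\left(r \right)} = 12 + r$ ($B{\left(r \right)} = r + 12 = 12 + r$)
$F{\left(n \right)} = \frac{n}{83}$ ($F{\left(n \right)} = \frac{2 n}{166} = 2 n \frac{1}{166} = \frac{n}{83}$)
$- F{\left(B{\left(-12 \right)} \right)} = - \frac{12 - 12}{83} = - \frac{0}{83} = \left(-1\right) 0 = 0$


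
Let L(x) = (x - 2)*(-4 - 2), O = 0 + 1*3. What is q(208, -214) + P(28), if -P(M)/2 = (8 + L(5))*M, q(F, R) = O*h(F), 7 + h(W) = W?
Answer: 1163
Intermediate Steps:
O = 3 (O = 0 + 3 = 3)
L(x) = 12 - 6*x (L(x) = (-2 + x)*(-6) = 12 - 6*x)
h(W) = -7 + W
q(F, R) = -21 + 3*F (q(F, R) = 3*(-7 + F) = -21 + 3*F)
P(M) = 20*M (P(M) = -2*(8 + (12 - 6*5))*M = -2*(8 + (12 - 30))*M = -2*(8 - 18)*M = -(-20)*M = 20*M)
q(208, -214) + P(28) = (-21 + 3*208) + 20*28 = (-21 + 624) + 560 = 603 + 560 = 1163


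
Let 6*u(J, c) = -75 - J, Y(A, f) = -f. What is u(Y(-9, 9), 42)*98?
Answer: -1078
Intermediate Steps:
u(J, c) = -25/2 - J/6 (u(J, c) = (-75 - J)/6 = -25/2 - J/6)
u(Y(-9, 9), 42)*98 = (-25/2 - (-1)*9/6)*98 = (-25/2 - ⅙*(-9))*98 = (-25/2 + 3/2)*98 = -11*98 = -1078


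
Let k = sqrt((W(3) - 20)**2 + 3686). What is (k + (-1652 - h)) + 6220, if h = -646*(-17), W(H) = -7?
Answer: -6414 + sqrt(4415) ≈ -6347.6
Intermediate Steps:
h = 10982
k = sqrt(4415) (k = sqrt((-7 - 20)**2 + 3686) = sqrt((-27)**2 + 3686) = sqrt(729 + 3686) = sqrt(4415) ≈ 66.445)
(k + (-1652 - h)) + 6220 = (sqrt(4415) + (-1652 - 1*10982)) + 6220 = (sqrt(4415) + (-1652 - 10982)) + 6220 = (sqrt(4415) - 12634) + 6220 = (-12634 + sqrt(4415)) + 6220 = -6414 + sqrt(4415)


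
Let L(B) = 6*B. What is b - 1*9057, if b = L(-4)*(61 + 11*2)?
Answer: -11049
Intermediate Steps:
b = -1992 (b = (6*(-4))*(61 + 11*2) = -24*(61 + 22) = -24*83 = -1992)
b - 1*9057 = -1992 - 1*9057 = -1992 - 9057 = -11049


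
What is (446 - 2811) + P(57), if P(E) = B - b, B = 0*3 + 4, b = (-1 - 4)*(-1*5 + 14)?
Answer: -2316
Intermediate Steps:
b = -45 (b = -5*(-5 + 14) = -5*9 = -45)
B = 4 (B = 0 + 4 = 4)
P(E) = 49 (P(E) = 4 - 1*(-45) = 4 + 45 = 49)
(446 - 2811) + P(57) = (446 - 2811) + 49 = -2365 + 49 = -2316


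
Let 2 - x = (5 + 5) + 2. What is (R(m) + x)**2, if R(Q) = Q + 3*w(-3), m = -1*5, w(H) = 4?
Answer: 9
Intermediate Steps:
m = -5
x = -10 (x = 2 - ((5 + 5) + 2) = 2 - (10 + 2) = 2 - 1*12 = 2 - 12 = -10)
R(Q) = 12 + Q (R(Q) = Q + 3*4 = Q + 12 = 12 + Q)
(R(m) + x)**2 = ((12 - 5) - 10)**2 = (7 - 10)**2 = (-3)**2 = 9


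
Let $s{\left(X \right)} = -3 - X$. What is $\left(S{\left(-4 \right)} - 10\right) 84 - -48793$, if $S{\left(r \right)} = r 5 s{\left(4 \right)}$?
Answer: $59713$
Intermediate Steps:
$S{\left(r \right)} = - 35 r$ ($S{\left(r \right)} = r 5 \left(-3 - 4\right) = 5 r \left(-3 - 4\right) = 5 r \left(-7\right) = - 35 r$)
$\left(S{\left(-4 \right)} - 10\right) 84 - -48793 = \left(\left(-35\right) \left(-4\right) - 10\right) 84 - -48793 = \left(140 - 10\right) 84 + 48793 = 130 \cdot 84 + 48793 = 10920 + 48793 = 59713$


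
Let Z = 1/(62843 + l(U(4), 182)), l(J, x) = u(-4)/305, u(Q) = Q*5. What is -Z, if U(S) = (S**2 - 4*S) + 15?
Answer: -61/3833419 ≈ -1.5913e-5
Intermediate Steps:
u(Q) = 5*Q
U(S) = 15 + S**2 - 4*S
l(J, x) = -4/61 (l(J, x) = (5*(-4))/305 = -20*1/305 = -4/61)
Z = 61/3833419 (Z = 1/(62843 - 4/61) = 1/(3833419/61) = 61/3833419 ≈ 1.5913e-5)
-Z = -1*61/3833419 = -61/3833419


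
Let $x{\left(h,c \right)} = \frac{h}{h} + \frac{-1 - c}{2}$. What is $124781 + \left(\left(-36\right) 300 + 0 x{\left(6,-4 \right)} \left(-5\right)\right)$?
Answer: $113981$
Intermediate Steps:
$x{\left(h,c \right)} = \frac{1}{2} - \frac{c}{2}$ ($x{\left(h,c \right)} = 1 + \left(-1 - c\right) \frac{1}{2} = 1 - \left(\frac{1}{2} + \frac{c}{2}\right) = \frac{1}{2} - \frac{c}{2}$)
$124781 + \left(\left(-36\right) 300 + 0 x{\left(6,-4 \right)} \left(-5\right)\right) = 124781 - \left(10800 - 0 \left(\frac{1}{2} - -2\right) \left(-5\right)\right) = 124781 - \left(10800 - 0 \left(\frac{1}{2} + 2\right) \left(-5\right)\right) = 124781 - \left(10800 - 0 \cdot \frac{5}{2} \left(-5\right)\right) = 124781 + \left(-10800 + 0 \left(-5\right)\right) = 124781 + \left(-10800 + 0\right) = 124781 - 10800 = 113981$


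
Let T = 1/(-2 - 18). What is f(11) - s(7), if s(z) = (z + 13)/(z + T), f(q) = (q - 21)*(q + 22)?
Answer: -46270/139 ≈ -332.88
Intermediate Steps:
f(q) = (-21 + q)*(22 + q)
T = -1/20 (T = 1/(-20) = -1/20 ≈ -0.050000)
s(z) = (13 + z)/(-1/20 + z) (s(z) = (z + 13)/(z - 1/20) = (13 + z)/(-1/20 + z))
f(11) - s(7) = (-462 + 11 + 11**2) - 20*(13 + 7)/(-1 + 20*7) = (-462 + 11 + 121) - 20*20/(-1 + 140) = -330 - 20*20/139 = -330 - 1*400/139 = -330 - 400/139 = -46270/139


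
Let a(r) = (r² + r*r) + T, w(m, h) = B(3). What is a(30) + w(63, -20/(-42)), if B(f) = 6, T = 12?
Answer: 1818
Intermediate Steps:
w(m, h) = 6
a(r) = 12 + 2*r² (a(r) = (r² + r*r) + 12 = (r² + r²) + 12 = 2*r² + 12 = 12 + 2*r²)
a(30) + w(63, -20/(-42)) = (12 + 2*30²) + 6 = (12 + 2*900) + 6 = (12 + 1800) + 6 = 1812 + 6 = 1818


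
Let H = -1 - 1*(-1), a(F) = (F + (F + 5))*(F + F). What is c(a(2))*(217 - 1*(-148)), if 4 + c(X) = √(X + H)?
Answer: 730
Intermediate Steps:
a(F) = 2*F*(5 + 2*F) (a(F) = (F + (5 + F))*(2*F) = (5 + 2*F)*(2*F) = 2*F*(5 + 2*F))
H = 0 (H = -1 + 1 = 0)
c(X) = -4 + √X (c(X) = -4 + √(X + 0) = -4 + √X)
c(a(2))*(217 - 1*(-148)) = (-4 + √(2*2*(5 + 2*2)))*(217 - 1*(-148)) = (-4 + √(2*2*(5 + 4)))*(217 + 148) = (-4 + √(2*2*9))*365 = (-4 + √36)*365 = (-4 + 6)*365 = 2*365 = 730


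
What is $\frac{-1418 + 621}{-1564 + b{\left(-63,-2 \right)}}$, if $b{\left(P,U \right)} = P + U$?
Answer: $\frac{797}{1629} \approx 0.48926$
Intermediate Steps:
$\frac{-1418 + 621}{-1564 + b{\left(-63,-2 \right)}} = \frac{-1418 + 621}{-1564 - 65} = - \frac{797}{-1564 - 65} = - \frac{797}{-1629} = \left(-797\right) \left(- \frac{1}{1629}\right) = \frac{797}{1629}$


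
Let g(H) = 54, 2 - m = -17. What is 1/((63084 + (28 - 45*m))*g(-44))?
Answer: 1/3361878 ≈ 2.9745e-7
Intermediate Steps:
m = 19 (m = 2 - 1*(-17) = 2 + 17 = 19)
1/((63084 + (28 - 45*m))*g(-44)) = 1/((63084 + (28 - 45*19))*54) = (1/54)/(63084 + (28 - 855)) = (1/54)/(63084 - 827) = (1/54)/62257 = (1/62257)*(1/54) = 1/3361878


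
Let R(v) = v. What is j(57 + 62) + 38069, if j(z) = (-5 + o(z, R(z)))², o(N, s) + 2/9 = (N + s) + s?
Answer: 13107145/81 ≈ 1.6182e+5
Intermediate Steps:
o(N, s) = -2/9 + N + 2*s (o(N, s) = -2/9 + ((N + s) + s) = -2/9 + (N + 2*s) = -2/9 + N + 2*s)
j(z) = (-47/9 + 3*z)² (j(z) = (-5 + (-2/9 + z + 2*z))² = (-5 + (-2/9 + 3*z))² = (-47/9 + 3*z)²)
j(57 + 62) + 38069 = (-47 + 27*(57 + 62))²/81 + 38069 = (-47 + 27*119)²/81 + 38069 = (-47 + 3213)²/81 + 38069 = (1/81)*3166² + 38069 = (1/81)*10023556 + 38069 = 10023556/81 + 38069 = 13107145/81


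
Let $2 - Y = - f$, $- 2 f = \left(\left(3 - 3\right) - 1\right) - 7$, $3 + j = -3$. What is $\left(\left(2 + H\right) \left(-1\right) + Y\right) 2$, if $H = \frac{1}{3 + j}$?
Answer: $\frac{26}{3} \approx 8.6667$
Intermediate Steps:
$j = -6$ ($j = -3 - 3 = -6$)
$H = - \frac{1}{3}$ ($H = \frac{1}{3 - 6} = \frac{1}{-3} = - \frac{1}{3} \approx -0.33333$)
$f = 4$ ($f = - \frac{\left(\left(3 - 3\right) - 1\right) - 7}{2} = - \frac{\left(0 - 1\right) - 7}{2} = - \frac{-1 - 7}{2} = \left(- \frac{1}{2}\right) \left(-8\right) = 4$)
$Y = 6$ ($Y = 2 - \left(-1\right) 4 = 2 - -4 = 2 + 4 = 6$)
$\left(\left(2 + H\right) \left(-1\right) + Y\right) 2 = \left(\left(2 - \frac{1}{3}\right) \left(-1\right) + 6\right) 2 = \left(\frac{5}{3} \left(-1\right) + 6\right) 2 = \left(- \frac{5}{3} + 6\right) 2 = \frac{13}{3} \cdot 2 = \frac{26}{3}$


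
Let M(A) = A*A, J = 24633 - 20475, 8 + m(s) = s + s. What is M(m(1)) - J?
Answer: -4122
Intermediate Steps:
m(s) = -8 + 2*s (m(s) = -8 + (s + s) = -8 + 2*s)
J = 4158
M(A) = A²
M(m(1)) - J = (-8 + 2*1)² - 1*4158 = (-8 + 2)² - 4158 = (-6)² - 4158 = 36 - 4158 = -4122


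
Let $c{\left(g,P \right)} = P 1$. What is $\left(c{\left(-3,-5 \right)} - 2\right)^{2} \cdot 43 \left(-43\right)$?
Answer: $-90601$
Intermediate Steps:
$c{\left(g,P \right)} = P$
$\left(c{\left(-3,-5 \right)} - 2\right)^{2} \cdot 43 \left(-43\right) = \left(-5 - 2\right)^{2} \cdot 43 \left(-43\right) = \left(-7\right)^{2} \cdot 43 \left(-43\right) = 49 \cdot 43 \left(-43\right) = 2107 \left(-43\right) = -90601$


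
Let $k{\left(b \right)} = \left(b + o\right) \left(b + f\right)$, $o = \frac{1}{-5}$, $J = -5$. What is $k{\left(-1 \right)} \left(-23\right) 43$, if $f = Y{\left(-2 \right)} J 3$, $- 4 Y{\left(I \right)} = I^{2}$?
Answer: $\frac{83076}{5} \approx 16615.0$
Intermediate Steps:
$Y{\left(I \right)} = - \frac{I^{2}}{4}$
$o = - \frac{1}{5} \approx -0.2$
$f = 15$ ($f = - \frac{\left(-2\right)^{2}}{4} \left(-5\right) 3 = \left(- \frac{1}{4}\right) 4 \left(-5\right) 3 = \left(-1\right) \left(-5\right) 3 = 5 \cdot 3 = 15$)
$k{\left(b \right)} = \left(15 + b\right) \left(- \frac{1}{5} + b\right)$ ($k{\left(b \right)} = \left(b - \frac{1}{5}\right) \left(b + 15\right) = \left(- \frac{1}{5} + b\right) \left(15 + b\right) = \left(15 + b\right) \left(- \frac{1}{5} + b\right)$)
$k{\left(-1 \right)} \left(-23\right) 43 = \left(-3 + \left(-1\right)^{2} + \frac{74}{5} \left(-1\right)\right) \left(-23\right) 43 = \left(-3 + 1 - \frac{74}{5}\right) \left(-23\right) 43 = \left(- \frac{84}{5}\right) \left(-23\right) 43 = \frac{1932}{5} \cdot 43 = \frac{83076}{5}$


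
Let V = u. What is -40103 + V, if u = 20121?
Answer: -19982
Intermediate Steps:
V = 20121
-40103 + V = -40103 + 20121 = -19982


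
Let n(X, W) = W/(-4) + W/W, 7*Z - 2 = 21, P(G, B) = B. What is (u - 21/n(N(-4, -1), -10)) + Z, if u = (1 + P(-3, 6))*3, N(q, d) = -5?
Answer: 128/7 ≈ 18.286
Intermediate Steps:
Z = 23/7 (Z = 2/7 + (⅐)*21 = 2/7 + 3 = 23/7 ≈ 3.2857)
n(X, W) = 1 - W/4 (n(X, W) = W*(-¼) + 1 = -W/4 + 1 = 1 - W/4)
u = 21 (u = (1 + 6)*3 = 7*3 = 21)
(u - 21/n(N(-4, -1), -10)) + Z = (21 - 21/(1 - ¼*(-10))) + 23/7 = (21 - 21/(1 + 5/2)) + 23/7 = (21 - 21/7/2) + 23/7 = (21 - 21*2/7) + 23/7 = (21 - 6) + 23/7 = 15 + 23/7 = 128/7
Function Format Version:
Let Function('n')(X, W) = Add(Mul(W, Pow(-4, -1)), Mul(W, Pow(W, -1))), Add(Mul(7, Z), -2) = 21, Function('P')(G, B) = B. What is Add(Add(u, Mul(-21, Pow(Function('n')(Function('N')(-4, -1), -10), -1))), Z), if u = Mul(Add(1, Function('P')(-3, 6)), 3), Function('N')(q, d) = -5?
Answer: Rational(128, 7) ≈ 18.286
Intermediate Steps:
Z = Rational(23, 7) (Z = Add(Rational(2, 7), Mul(Rational(1, 7), 21)) = Add(Rational(2, 7), 3) = Rational(23, 7) ≈ 3.2857)
Function('n')(X, W) = Add(1, Mul(Rational(-1, 4), W)) (Function('n')(X, W) = Add(Mul(W, Rational(-1, 4)), 1) = Add(Mul(Rational(-1, 4), W), 1) = Add(1, Mul(Rational(-1, 4), W)))
u = 21 (u = Mul(Add(1, 6), 3) = Mul(7, 3) = 21)
Add(Add(u, Mul(-21, Pow(Function('n')(Function('N')(-4, -1), -10), -1))), Z) = Add(Add(21, Mul(-21, Pow(Add(1, Mul(Rational(-1, 4), -10)), -1))), Rational(23, 7)) = Add(Add(21, Mul(-21, Pow(Add(1, Rational(5, 2)), -1))), Rational(23, 7)) = Add(Add(21, Mul(-21, Pow(Rational(7, 2), -1))), Rational(23, 7)) = Add(Add(21, Mul(-21, Rational(2, 7))), Rational(23, 7)) = Add(Add(21, -6), Rational(23, 7)) = Add(15, Rational(23, 7)) = Rational(128, 7)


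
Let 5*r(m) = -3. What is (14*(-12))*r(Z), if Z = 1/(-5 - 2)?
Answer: 504/5 ≈ 100.80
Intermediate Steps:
Z = -⅐ (Z = 1/(-7) = -⅐ ≈ -0.14286)
r(m) = -⅗ (r(m) = (⅕)*(-3) = -⅗)
(14*(-12))*r(Z) = (14*(-12))*(-⅗) = -168*(-⅗) = 504/5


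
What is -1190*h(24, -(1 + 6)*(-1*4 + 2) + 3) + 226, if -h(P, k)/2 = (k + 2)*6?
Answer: 271546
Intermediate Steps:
h(P, k) = -24 - 12*k (h(P, k) = -2*(k + 2)*6 = -2*(2 + k)*6 = -2*(12 + 6*k) = -24 - 12*k)
-1190*h(24, -(1 + 6)*(-1*4 + 2) + 3) + 226 = -1190*(-24 - 12*(-(1 + 6)*(-1*4 + 2) + 3)) + 226 = -1190*(-24 - 12*(-7*(-4 + 2) + 3)) + 226 = -1190*(-24 - 12*(-7*(-2) + 3)) + 226 = -1190*(-24 - 12*(-1*(-14) + 3)) + 226 = -1190*(-24 - 12*(14 + 3)) + 226 = -1190*(-24 - 12*17) + 226 = -1190*(-24 - 204) + 226 = -1190*(-228) + 226 = 271320 + 226 = 271546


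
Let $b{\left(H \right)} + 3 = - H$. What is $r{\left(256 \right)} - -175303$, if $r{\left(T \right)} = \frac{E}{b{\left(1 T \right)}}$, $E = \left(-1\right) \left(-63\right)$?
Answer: $\frac{6486202}{37} \approx 1.753 \cdot 10^{5}$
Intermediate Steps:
$b{\left(H \right)} = -3 - H$
$E = 63$
$r{\left(T \right)} = \frac{63}{-3 - T}$ ($r{\left(T \right)} = \frac{63}{-3 - 1 T} = \frac{63}{-3 - T}$)
$r{\left(256 \right)} - -175303 = - \frac{63}{3 + 256} - -175303 = - \frac{63}{259} + 175303 = \left(-63\right) \frac{1}{259} + 175303 = - \frac{9}{37} + 175303 = \frac{6486202}{37}$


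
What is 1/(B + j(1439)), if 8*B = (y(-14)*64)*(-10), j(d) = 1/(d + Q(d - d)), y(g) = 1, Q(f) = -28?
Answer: -1411/112879 ≈ -0.012500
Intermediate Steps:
j(d) = 1/(-28 + d) (j(d) = 1/(d - 28) = 1/(-28 + d))
B = -80 (B = ((1*64)*(-10))/8 = (64*(-10))/8 = (⅛)*(-640) = -80)
1/(B + j(1439)) = 1/(-80 + 1/(-28 + 1439)) = 1/(-80 + 1/1411) = 1/(-112879/1411) = -1411/112879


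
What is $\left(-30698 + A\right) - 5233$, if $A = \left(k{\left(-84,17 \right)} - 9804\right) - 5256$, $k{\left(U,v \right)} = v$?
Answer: $-50974$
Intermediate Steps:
$A = -15043$ ($A = \left(17 - 9804\right) - 5256 = -9787 - 5256 = -15043$)
$\left(-30698 + A\right) - 5233 = \left(-30698 - 15043\right) - 5233 = -45741 + \left(-13646 + 8413\right) = -45741 - 5233 = -50974$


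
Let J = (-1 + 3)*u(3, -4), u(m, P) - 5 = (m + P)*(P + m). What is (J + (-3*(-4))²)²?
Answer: 24336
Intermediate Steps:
u(m, P) = 5 + (P + m)² (u(m, P) = 5 + (m + P)*(P + m) = 5 + (P + m)*(P + m) = 5 + (P + m)²)
J = 12 (J = (-1 + 3)*(5 + (-4 + 3)²) = 2*(5 + (-1)²) = 2*(5 + 1) = 2*6 = 12)
(J + (-3*(-4))²)² = (12 + (-3*(-4))²)² = (12 + 12²)² = (12 + 144)² = 156² = 24336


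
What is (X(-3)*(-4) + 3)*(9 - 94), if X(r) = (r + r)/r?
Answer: 425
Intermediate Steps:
X(r) = 2 (X(r) = (2*r)/r = 2)
(X(-3)*(-4) + 3)*(9 - 94) = (2*(-4) + 3)*(9 - 94) = (-8 + 3)*(-85) = -5*(-85) = 425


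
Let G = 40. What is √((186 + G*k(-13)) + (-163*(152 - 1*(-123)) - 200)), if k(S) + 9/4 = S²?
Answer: 3*I*√4241 ≈ 195.37*I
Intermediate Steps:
k(S) = -9/4 + S²
√((186 + G*k(-13)) + (-163*(152 - 1*(-123)) - 200)) = √((186 + 40*(-9/4 + (-13)²)) + (-163*(152 - 1*(-123)) - 200)) = √((186 + 40*(-9/4 + 169)) + (-163*(152 + 123) - 200)) = √((186 + 40*(667/4)) + (-163*275 - 200)) = √((186 + 6670) + (-44825 - 200)) = √(6856 - 45025) = √(-38169) = 3*I*√4241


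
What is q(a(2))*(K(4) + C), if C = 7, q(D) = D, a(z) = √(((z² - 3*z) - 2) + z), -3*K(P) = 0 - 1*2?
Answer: 23*I*√2/3 ≈ 10.842*I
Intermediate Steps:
K(P) = ⅔ (K(P) = -(0 - 1*2)/3 = -(0 - 2)/3 = -⅓*(-2) = ⅔)
a(z) = √(-2 + z² - 2*z) (a(z) = √((-2 + z² - 3*z) + z) = √(-2 + z² - 2*z))
q(a(2))*(K(4) + C) = √(-2 + 2² - 2*2)*(⅔ + 7) = √(-2 + 4 - 4)*(23/3) = √(-2)*(23/3) = (I*√2)*(23/3) = 23*I*√2/3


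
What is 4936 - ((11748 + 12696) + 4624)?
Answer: -24132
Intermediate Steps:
4936 - ((11748 + 12696) + 4624) = 4936 - (24444 + 4624) = 4936 - 1*29068 = 4936 - 29068 = -24132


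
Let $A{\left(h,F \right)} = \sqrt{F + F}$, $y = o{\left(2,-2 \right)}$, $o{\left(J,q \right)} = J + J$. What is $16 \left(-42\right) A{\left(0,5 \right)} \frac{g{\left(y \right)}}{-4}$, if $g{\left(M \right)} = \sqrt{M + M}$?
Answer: $672 \sqrt{5} \approx 1502.6$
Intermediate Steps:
$o{\left(J,q \right)} = 2 J$
$y = 4$ ($y = 2 \cdot 2 = 4$)
$A{\left(h,F \right)} = \sqrt{2} \sqrt{F}$ ($A{\left(h,F \right)} = \sqrt{2 F} = \sqrt{2} \sqrt{F}$)
$g{\left(M \right)} = \sqrt{2} \sqrt{M}$ ($g{\left(M \right)} = \sqrt{2 M} = \sqrt{2} \sqrt{M}$)
$16 \left(-42\right) A{\left(0,5 \right)} \frac{g{\left(y \right)}}{-4} = 16 \left(-42\right) \sqrt{2} \sqrt{5} \frac{\sqrt{2} \sqrt{4}}{-4} = - 672 \sqrt{10} \sqrt{2} \cdot 2 \left(- \frac{1}{4}\right) = - 672 \sqrt{10} \cdot 2 \sqrt{2} \left(- \frac{1}{4}\right) = - 672 \sqrt{10} \left(- \frac{\sqrt{2}}{2}\right) = - 672 \left(- \sqrt{5}\right) = 672 \sqrt{5}$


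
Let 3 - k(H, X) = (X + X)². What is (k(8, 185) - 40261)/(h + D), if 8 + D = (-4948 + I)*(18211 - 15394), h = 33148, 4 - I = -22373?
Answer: -177158/49130633 ≈ -0.0036059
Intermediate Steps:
I = 22377 (I = 4 - 1*(-22373) = 4 + 22373 = 22377)
k(H, X) = 3 - 4*X² (k(H, X) = 3 - (X + X)² = 3 - (2*X)² = 3 - 4*X²)
D = 49097485 (D = -8 + (-4948 + 22377)*(18211 - 15394) = -8 + 17429*2817 = -8 + 49097493 = 49097485)
(k(8, 185) - 40261)/(h + D) = ((3 - 4*185²) - 40261)/(33148 + 49097485) = ((3 - 4*34225) - 40261)/49130633 = ((3 - 136900) - 40261)*(1/49130633) = (-136897 - 40261)*(1/49130633) = -177158*1/49130633 = -177158/49130633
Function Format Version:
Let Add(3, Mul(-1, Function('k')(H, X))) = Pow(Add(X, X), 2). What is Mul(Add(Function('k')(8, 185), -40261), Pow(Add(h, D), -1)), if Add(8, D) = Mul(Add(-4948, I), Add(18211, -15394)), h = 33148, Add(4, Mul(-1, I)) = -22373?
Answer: Rational(-177158, 49130633) ≈ -0.0036059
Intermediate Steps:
I = 22377 (I = Add(4, Mul(-1, -22373)) = Add(4, 22373) = 22377)
Function('k')(H, X) = Add(3, Mul(-4, Pow(X, 2))) (Function('k')(H, X) = Add(3, Mul(-1, Pow(Add(X, X), 2))) = Add(3, Mul(-1, Pow(Mul(2, X), 2))) = Add(3, Mul(-1, Mul(4, Pow(X, 2)))) = Add(3, Mul(-4, Pow(X, 2))))
D = 49097485 (D = Add(-8, Mul(Add(-4948, 22377), Add(18211, -15394))) = Add(-8, Mul(17429, 2817)) = Add(-8, 49097493) = 49097485)
Mul(Add(Function('k')(8, 185), -40261), Pow(Add(h, D), -1)) = Mul(Add(Add(3, Mul(-4, Pow(185, 2))), -40261), Pow(Add(33148, 49097485), -1)) = Mul(Add(Add(3, Mul(-4, 34225)), -40261), Pow(49130633, -1)) = Mul(Add(Add(3, -136900), -40261), Rational(1, 49130633)) = Mul(Add(-136897, -40261), Rational(1, 49130633)) = Mul(-177158, Rational(1, 49130633)) = Rational(-177158, 49130633)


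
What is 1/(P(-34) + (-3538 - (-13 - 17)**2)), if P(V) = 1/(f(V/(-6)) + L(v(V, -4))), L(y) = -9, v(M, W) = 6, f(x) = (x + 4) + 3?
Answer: -11/48815 ≈ -0.00022534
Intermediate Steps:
f(x) = 7 + x (f(x) = (4 + x) + 3 = 7 + x)
P(V) = 1/(-2 - V/6) (P(V) = 1/((7 + V/(-6)) - 9) = 1/((7 + V*(-1/6)) - 9) = 1/((7 - V/6) - 9) = 1/(-2 - V/6))
1/(P(-34) + (-3538 - (-13 - 17)**2)) = 1/(-6/(12 - 34) + (-3538 - (-13 - 17)**2)) = 1/(-6/(-22) + (-3538 - 1*(-30)**2)) = 1/(-6*(-1/22) + (-3538 - 1*900)) = 1/(3/11 + (-3538 - 900)) = 1/(3/11 - 4438) = 1/(-48815/11) = -11/48815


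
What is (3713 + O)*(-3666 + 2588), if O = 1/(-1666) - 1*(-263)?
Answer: -72864165/17 ≈ -4.2861e+6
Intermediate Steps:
O = 438157/1666 (O = -1/1666 + 263 = 438157/1666 ≈ 263.00)
(3713 + O)*(-3666 + 2588) = (3713 + 438157/1666)*(-3666 + 2588) = (6624015/1666)*(-1078) = -72864165/17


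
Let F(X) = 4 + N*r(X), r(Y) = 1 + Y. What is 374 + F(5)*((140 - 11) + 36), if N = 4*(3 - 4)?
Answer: -2926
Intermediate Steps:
N = -4 (N = 4*(-1) = -4)
F(X) = -4*X (F(X) = 4 - 4*(1 + X) = 4 + (-4 - 4*X) = -4*X)
374 + F(5)*((140 - 11) + 36) = 374 + (-4*5)*((140 - 11) + 36) = 374 - 20*(129 + 36) = 374 - 20*165 = 374 - 3300 = -2926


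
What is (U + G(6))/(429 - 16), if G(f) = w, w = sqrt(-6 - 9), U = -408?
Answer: -408/413 + I*sqrt(15)/413 ≈ -0.98789 + 0.0093777*I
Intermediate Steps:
w = I*sqrt(15) (w = sqrt(-15) = I*sqrt(15) ≈ 3.873*I)
G(f) = I*sqrt(15)
(U + G(6))/(429 - 16) = (-408 + I*sqrt(15))/(429 - 16) = (-408 + I*sqrt(15))/413 = (-408 + I*sqrt(15))*(1/413) = -408/413 + I*sqrt(15)/413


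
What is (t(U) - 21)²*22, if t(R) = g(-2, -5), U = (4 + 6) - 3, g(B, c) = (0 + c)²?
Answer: 352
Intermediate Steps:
g(B, c) = c²
U = 7 (U = 10 - 3 = 7)
t(R) = 25 (t(R) = (-5)² = 25)
(t(U) - 21)²*22 = (25 - 21)²*22 = 4²*22 = 16*22 = 352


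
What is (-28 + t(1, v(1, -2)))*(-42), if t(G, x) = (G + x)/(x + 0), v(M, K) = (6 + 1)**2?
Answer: 7932/7 ≈ 1133.1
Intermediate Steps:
v(M, K) = 49 (v(M, K) = 7**2 = 49)
t(G, x) = (G + x)/x
(-28 + t(1, v(1, -2)))*(-42) = (-28 + (1 + 49)/49)*(-42) = (-28 + (1/49)*50)*(-42) = (-28 + 50/49)*(-42) = -1322/49*(-42) = 7932/7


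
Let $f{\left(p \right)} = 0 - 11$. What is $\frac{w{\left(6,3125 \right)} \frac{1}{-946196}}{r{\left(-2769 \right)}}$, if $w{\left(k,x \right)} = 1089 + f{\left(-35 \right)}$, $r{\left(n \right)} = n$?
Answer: $\frac{539}{1310008362} \approx 4.1145 \cdot 10^{-7}$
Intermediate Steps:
$f{\left(p \right)} = -11$
$w{\left(k,x \right)} = 1078$ ($w{\left(k,x \right)} = 1089 - 11 = 1078$)
$\frac{w{\left(6,3125 \right)} \frac{1}{-946196}}{r{\left(-2769 \right)}} = \frac{1078 \frac{1}{-946196}}{-2769} = 1078 \left(- \frac{1}{946196}\right) \left(- \frac{1}{2769}\right) = \left(- \frac{539}{473098}\right) \left(- \frac{1}{2769}\right) = \frac{539}{1310008362}$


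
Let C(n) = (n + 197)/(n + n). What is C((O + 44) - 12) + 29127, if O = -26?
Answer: 349727/12 ≈ 29144.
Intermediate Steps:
C(n) = (197 + n)/(2*n) (C(n) = (197 + n)/((2*n)) = (197 + n)*(1/(2*n)) = (197 + n)/(2*n))
C((O + 44) - 12) + 29127 = (197 + ((-26 + 44) - 12))/(2*((-26 + 44) - 12)) + 29127 = (197 + (18 - 12))/(2*(18 - 12)) + 29127 = (½)*(197 + 6)/6 + 29127 = (½)*(⅙)*203 + 29127 = 203/12 + 29127 = 349727/12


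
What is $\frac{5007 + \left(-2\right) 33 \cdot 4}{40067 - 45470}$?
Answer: $- \frac{1581}{1801} \approx -0.87785$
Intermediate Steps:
$\frac{5007 + \left(-2\right) 33 \cdot 4}{40067 - 45470} = \frac{5007 - 264}{-5403} = \left(5007 - 264\right) \left(- \frac{1}{5403}\right) = 4743 \left(- \frac{1}{5403}\right) = - \frac{1581}{1801}$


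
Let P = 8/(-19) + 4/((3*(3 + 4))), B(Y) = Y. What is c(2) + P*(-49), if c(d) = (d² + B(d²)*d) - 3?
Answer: 1157/57 ≈ 20.298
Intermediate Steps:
c(d) = -3 + d² + d³ (c(d) = (d² + d²*d) - 3 = (d² + d³) - 3 = -3 + d² + d³)
P = -92/399 (P = 8*(-1/19) + 4/((3*7)) = -8/19 + 4/21 = -92/399 ≈ -0.23058)
c(2) + P*(-49) = (-3 + 2² + 2³) - 92/399*(-49) = (-3 + 4 + 8) + 644/57 = 9 + 644/57 = 1157/57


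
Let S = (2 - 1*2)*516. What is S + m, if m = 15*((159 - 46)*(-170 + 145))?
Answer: -42375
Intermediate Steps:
m = -42375 (m = 15*(113*(-25)) = 15*(-2825) = -42375)
S = 0 (S = (2 - 2)*516 = 0*516 = 0)
S + m = 0 - 42375 = -42375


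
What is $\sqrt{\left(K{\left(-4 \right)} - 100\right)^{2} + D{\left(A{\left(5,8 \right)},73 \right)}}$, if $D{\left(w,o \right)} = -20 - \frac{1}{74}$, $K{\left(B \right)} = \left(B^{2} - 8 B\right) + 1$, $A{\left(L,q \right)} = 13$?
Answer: $\frac{\sqrt{14133482}}{74} \approx 50.803$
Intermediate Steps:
$K{\left(B \right)} = 1 + B^{2} - 8 B$
$D{\left(w,o \right)} = - \frac{1481}{74}$ ($D{\left(w,o \right)} = -20 - \frac{1}{74} = - \frac{1481}{74}$)
$\sqrt{\left(K{\left(-4 \right)} - 100\right)^{2} + D{\left(A{\left(5,8 \right)},73 \right)}} = \sqrt{\left(\left(1 + \left(-4\right)^{2} - -32\right) - 100\right)^{2} - \frac{1481}{74}} = \sqrt{\left(\left(1 + 16 + 32\right) - 100\right)^{2} - \frac{1481}{74}} = \sqrt{\left(49 - 100\right)^{2} - \frac{1481}{74}} = \sqrt{\left(-51\right)^{2} - \frac{1481}{74}} = \sqrt{2601 - \frac{1481}{74}} = \sqrt{\frac{190993}{74}} = \frac{\sqrt{14133482}}{74}$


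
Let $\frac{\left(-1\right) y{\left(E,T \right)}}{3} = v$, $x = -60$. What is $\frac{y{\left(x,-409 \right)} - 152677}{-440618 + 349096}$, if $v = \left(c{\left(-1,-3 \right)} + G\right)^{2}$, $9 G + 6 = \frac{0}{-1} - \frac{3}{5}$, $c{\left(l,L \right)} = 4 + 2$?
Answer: $\frac{5728508}{3432075} \approx 1.6691$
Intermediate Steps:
$c{\left(l,L \right)} = 6$
$G = - \frac{11}{15}$ ($G = - \frac{2}{3} + \frac{\frac{0}{-1} - \frac{3}{5}}{9} = - \frac{2}{3} + \frac{0 \left(-1\right) - \frac{3}{5}}{9} = - \frac{2}{3} + \frac{0 - \frac{3}{5}}{9} = - \frac{2}{3} + \frac{1}{9} \left(- \frac{3}{5}\right) = - \frac{2}{3} - \frac{1}{15} = - \frac{11}{15} \approx -0.73333$)
$v = \frac{6241}{225}$ ($v = \left(6 - \frac{11}{15}\right)^{2} = \left(\frac{79}{15}\right)^{2} = \frac{6241}{225} \approx 27.738$)
$y{\left(E,T \right)} = - \frac{6241}{75}$ ($y{\left(E,T \right)} = \left(-3\right) \frac{6241}{225} = - \frac{6241}{75}$)
$\frac{y{\left(x,-409 \right)} - 152677}{-440618 + 349096} = \frac{- \frac{6241}{75} - 152677}{-440618 + 349096} = - \frac{11457016}{75 \left(-91522\right)} = \left(- \frac{11457016}{75}\right) \left(- \frac{1}{91522}\right) = \frac{5728508}{3432075}$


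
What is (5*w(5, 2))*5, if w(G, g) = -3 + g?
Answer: -25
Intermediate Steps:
(5*w(5, 2))*5 = (5*(-3 + 2))*5 = (5*(-1))*5 = -5*5 = -25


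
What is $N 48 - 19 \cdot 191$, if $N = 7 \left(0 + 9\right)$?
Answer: $-605$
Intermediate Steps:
$N = 63$ ($N = 7 \cdot 9 = 63$)
$N 48 - 19 \cdot 191 = 63 \cdot 48 - 19 \cdot 191 = 3024 - 3629 = -605$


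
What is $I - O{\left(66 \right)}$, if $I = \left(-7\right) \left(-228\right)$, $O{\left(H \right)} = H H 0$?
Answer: $1596$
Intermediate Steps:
$O{\left(H \right)} = 0$ ($O{\left(H \right)} = H^{2} \cdot 0 = 0$)
$I = 1596$
$I - O{\left(66 \right)} = 1596 - 0 = 1596 + 0 = 1596$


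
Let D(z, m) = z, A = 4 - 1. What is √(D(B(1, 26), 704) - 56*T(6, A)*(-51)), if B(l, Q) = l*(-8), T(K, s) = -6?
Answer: 2*I*√4286 ≈ 130.94*I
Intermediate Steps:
A = 3
B(l, Q) = -8*l
√(D(B(1, 26), 704) - 56*T(6, A)*(-51)) = √(-8*1 - 56*(-6)*(-51)) = √(-8 + 336*(-51)) = √(-8 - 17136) = √(-17144) = 2*I*√4286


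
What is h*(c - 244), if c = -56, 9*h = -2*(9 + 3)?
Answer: 800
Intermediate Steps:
h = -8/3 (h = (-2*(9 + 3))/9 = (-2*12)/9 = (⅑)*(-24) = -8/3 ≈ -2.6667)
h*(c - 244) = -8*(-56 - 244)/3 = -8/3*(-300) = 800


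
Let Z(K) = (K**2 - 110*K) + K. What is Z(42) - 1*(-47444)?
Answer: 44630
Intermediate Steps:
Z(K) = K**2 - 109*K
Z(42) - 1*(-47444) = 42*(-109 + 42) - 1*(-47444) = 42*(-67) + 47444 = -2814 + 47444 = 44630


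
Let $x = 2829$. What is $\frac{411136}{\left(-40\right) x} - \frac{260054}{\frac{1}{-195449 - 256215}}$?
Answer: $\frac{1661429687261728}{14145} \approx 1.1746 \cdot 10^{11}$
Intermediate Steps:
$\frac{411136}{\left(-40\right) x} - \frac{260054}{\frac{1}{-195449 - 256215}} = \frac{411136}{\left(-40\right) 2829} - \frac{260054}{\frac{1}{-195449 - 256215}} = \frac{411136}{-113160} - \frac{260054}{\frac{1}{-451664}} = 411136 \left(- \frac{1}{113160}\right) - \frac{260054}{- \frac{1}{451664}} = - \frac{51392}{14145} - -117457029856 = - \frac{51392}{14145} + 117457029856 = \frac{1661429687261728}{14145}$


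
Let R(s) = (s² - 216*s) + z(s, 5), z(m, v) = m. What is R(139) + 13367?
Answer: 2803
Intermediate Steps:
R(s) = s² - 215*s (R(s) = (s² - 216*s) + s = s² - 215*s)
R(139) + 13367 = 139*(-215 + 139) + 13367 = 139*(-76) + 13367 = -10564 + 13367 = 2803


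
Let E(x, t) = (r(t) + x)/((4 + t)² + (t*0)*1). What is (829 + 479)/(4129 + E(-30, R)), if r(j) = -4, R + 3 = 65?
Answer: 2848824/8992945 ≈ 0.31678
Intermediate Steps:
R = 62 (R = -3 + 65 = 62)
E(x, t) = (-4 + x)/(4 + t)² (E(x, t) = (-4 + x)/((4 + t)² + (t*0)*1) = (-4 + x)/((4 + t)² + 0*1) = (-4 + x)/((4 + t)² + 0) = (-4 + x)/((4 + t)²) = (-4 + x)/(4 + t)²)
(829 + 479)/(4129 + E(-30, R)) = (829 + 479)/(4129 + (-4 - 30)/(4 + 62)²) = 1308/(4129 - 34/66²) = 1308/(4129 + (1/4356)*(-34)) = 1308/(4129 - 17/2178) = 1308/(8992945/2178) = 1308*(2178/8992945) = 2848824/8992945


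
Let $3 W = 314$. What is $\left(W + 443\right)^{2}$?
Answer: $\frac{2699449}{9} \approx 2.9994 \cdot 10^{5}$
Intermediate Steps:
$W = \frac{314}{3}$ ($W = \frac{1}{3} \cdot 314 = \frac{314}{3} \approx 104.67$)
$\left(W + 443\right)^{2} = \left(\frac{314}{3} + 443\right)^{2} = \left(\frac{1643}{3}\right)^{2} = \frac{2699449}{9}$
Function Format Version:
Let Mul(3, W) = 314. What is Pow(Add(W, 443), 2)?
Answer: Rational(2699449, 9) ≈ 2.9994e+5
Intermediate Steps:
W = Rational(314, 3) (W = Mul(Rational(1, 3), 314) = Rational(314, 3) ≈ 104.67)
Pow(Add(W, 443), 2) = Pow(Add(Rational(314, 3), 443), 2) = Pow(Rational(1643, 3), 2) = Rational(2699449, 9)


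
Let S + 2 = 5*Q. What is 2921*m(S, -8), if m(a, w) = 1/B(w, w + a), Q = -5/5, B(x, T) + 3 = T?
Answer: -2921/18 ≈ -162.28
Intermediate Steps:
B(x, T) = -3 + T
Q = -1 (Q = -5*⅕ = -1)
S = -7 (S = -2 + 5*(-1) = -2 - 5 = -7)
m(a, w) = 1/(-3 + a + w) (m(a, w) = 1/(-3 + (w + a)) = 1/(-3 + (a + w)) = 1/(-3 + a + w))
2921*m(S, -8) = 2921/(-3 - 7 - 8) = 2921/(-18) = 2921*(-1/18) = -2921/18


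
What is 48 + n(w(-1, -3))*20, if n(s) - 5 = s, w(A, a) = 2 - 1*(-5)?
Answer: 288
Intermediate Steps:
w(A, a) = 7 (w(A, a) = 2 + 5 = 7)
n(s) = 5 + s
48 + n(w(-1, -3))*20 = 48 + (5 + 7)*20 = 48 + 12*20 = 48 + 240 = 288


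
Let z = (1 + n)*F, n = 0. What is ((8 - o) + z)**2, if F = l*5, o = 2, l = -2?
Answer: 16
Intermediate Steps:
F = -10 (F = -2*5 = -10)
z = -10 (z = (1 + 0)*(-10) = 1*(-10) = -10)
((8 - o) + z)**2 = ((8 - 1*2) - 10)**2 = ((8 - 2) - 10)**2 = (6 - 10)**2 = (-4)**2 = 16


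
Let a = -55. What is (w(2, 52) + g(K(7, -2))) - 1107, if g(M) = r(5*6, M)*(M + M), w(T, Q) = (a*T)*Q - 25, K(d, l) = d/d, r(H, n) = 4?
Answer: -6844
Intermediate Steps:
K(d, l) = 1
w(T, Q) = -25 - 55*Q*T (w(T, Q) = (-55*T)*Q - 25 = -55*Q*T - 25 = -25 - 55*Q*T)
g(M) = 8*M (g(M) = 4*(M + M) = 4*(2*M) = 8*M)
(w(2, 52) + g(K(7, -2))) - 1107 = ((-25 - 55*52*2) + 8*1) - 1107 = ((-25 - 5720) + 8) - 1107 = (-5745 + 8) - 1107 = -5737 - 1107 = -6844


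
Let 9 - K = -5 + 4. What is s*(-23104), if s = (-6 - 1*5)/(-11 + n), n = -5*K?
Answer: -254144/61 ≈ -4166.3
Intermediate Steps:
K = 10 (K = 9 - (-5 + 4) = 9 - 1*(-1) = 9 + 1 = 10)
n = -50 (n = -5*10 = -50)
s = 11/61 (s = (-6 - 1*5)/(-11 - 50) = (-6 - 5)/(-61) = -11*(-1/61) = 11/61 ≈ 0.18033)
s*(-23104) = (11/61)*(-23104) = -254144/61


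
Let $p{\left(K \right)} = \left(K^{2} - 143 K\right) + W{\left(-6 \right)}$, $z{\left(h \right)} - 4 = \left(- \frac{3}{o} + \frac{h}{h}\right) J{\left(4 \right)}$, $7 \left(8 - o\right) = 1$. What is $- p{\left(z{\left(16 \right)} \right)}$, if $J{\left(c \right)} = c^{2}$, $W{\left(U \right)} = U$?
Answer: $\frac{5443314}{3025} \approx 1799.4$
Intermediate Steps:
$o = \frac{55}{7}$ ($o = 8 - \frac{1}{7} = \frac{55}{7} \approx 7.8571$)
$z{\left(h \right)} = \frac{764}{55}$ ($z{\left(h \right)} = 4 + \left(- \frac{3}{\frac{55}{7}} + \frac{h}{h}\right) 4^{2} = 4 + \left(\left(-3\right) \frac{7}{55} + 1\right) 16 = 4 + \left(- \frac{21}{55} + 1\right) 16 = 4 + \frac{34}{55} \cdot 16 = 4 + \frac{544}{55} = \frac{764}{55}$)
$p{\left(K \right)} = -6 + K^{2} - 143 K$ ($p{\left(K \right)} = \left(K^{2} - 143 K\right) - 6 = -6 + K^{2} - 143 K$)
$- p{\left(z{\left(16 \right)} \right)} = - (-6 + \left(\frac{764}{55}\right)^{2} - \frac{9932}{5}) = - (-6 + \frac{583696}{3025} - \frac{9932}{5}) = \left(-1\right) \left(- \frac{5443314}{3025}\right) = \frac{5443314}{3025}$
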